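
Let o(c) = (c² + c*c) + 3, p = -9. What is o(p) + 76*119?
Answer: 9209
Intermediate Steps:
o(c) = 3 + 2*c² (o(c) = (c² + c²) + 3 = 2*c² + 3 = 3 + 2*c²)
o(p) + 76*119 = (3 + 2*(-9)²) + 76*119 = (3 + 2*81) + 9044 = (3 + 162) + 9044 = 165 + 9044 = 9209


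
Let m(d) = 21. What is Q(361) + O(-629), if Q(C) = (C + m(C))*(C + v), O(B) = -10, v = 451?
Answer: 310174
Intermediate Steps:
Q(C) = (21 + C)*(451 + C) (Q(C) = (C + 21)*(C + 451) = (21 + C)*(451 + C))
Q(361) + O(-629) = (9471 + 361**2 + 472*361) - 10 = (9471 + 130321 + 170392) - 10 = 310184 - 10 = 310174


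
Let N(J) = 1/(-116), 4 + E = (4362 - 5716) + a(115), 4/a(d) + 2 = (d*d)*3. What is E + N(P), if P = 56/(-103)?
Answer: -6249647553/4602068 ≈ -1358.0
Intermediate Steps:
a(d) = 4/(-2 + 3*d²) (a(d) = 4/(-2 + (d*d)*3) = 4/(-2 + d²*3) = 4/(-2 + 3*d²))
E = -53875930/39673 (E = -4 + ((4362 - 5716) + 4/(-2 + 3*115²)) = -4 + (-1354 + 4/(-2 + 3*13225)) = -4 + (-1354 + 4/(-2 + 39675)) = -4 + (-1354 + 4/39673) = -4 - 53717238/39673 = -53875930/39673 ≈ -1358.0)
P = -56/103 (P = 56*(-1/103) = -56/103 ≈ -0.54369)
N(J) = -1/116
E + N(P) = -53875930/39673 - 1/116 = -6249647553/4602068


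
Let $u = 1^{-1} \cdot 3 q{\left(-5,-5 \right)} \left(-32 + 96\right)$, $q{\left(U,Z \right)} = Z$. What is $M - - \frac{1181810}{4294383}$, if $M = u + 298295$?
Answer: $\frac{1276871551115}{4294383} \approx 2.9734 \cdot 10^{5}$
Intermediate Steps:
$u = -960$ ($u = 1^{-1} \cdot 3 \left(-5\right) \left(-32 + 96\right) = 1 \cdot 3 \left(-5\right) 64 = 3 \left(-5\right) 64 = \left(-15\right) 64 = -960$)
$M = 297335$ ($M = -960 + 298295 = 297335$)
$M - - \frac{1181810}{4294383} = 297335 - - \frac{1181810}{4294383} = 297335 + \frac{1181810}{4294383} = \frac{1276871551115}{4294383}$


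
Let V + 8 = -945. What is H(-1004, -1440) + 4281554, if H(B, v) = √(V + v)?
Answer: 4281554 + I*√2393 ≈ 4.2816e+6 + 48.918*I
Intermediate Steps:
V = -953 (V = -8 - 945 = -953)
H(B, v) = √(-953 + v)
H(-1004, -1440) + 4281554 = √(-953 - 1440) + 4281554 = √(-2393) + 4281554 = I*√2393 + 4281554 = 4281554 + I*√2393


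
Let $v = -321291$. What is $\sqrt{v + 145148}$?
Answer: $i \sqrt{176143} \approx 419.69 i$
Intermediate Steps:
$\sqrt{v + 145148} = \sqrt{-321291 + 145148} = \sqrt{-176143} = i \sqrt{176143}$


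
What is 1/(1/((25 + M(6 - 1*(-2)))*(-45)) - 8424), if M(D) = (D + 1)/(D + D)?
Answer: -18405/155043736 ≈ -0.00011871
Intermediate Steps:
M(D) = (1 + D)/(2*D) (M(D) = (1 + D)/((2*D)) = (1 + D)*(1/(2*D)) = (1 + D)/(2*D))
1/(1/((25 + M(6 - 1*(-2)))*(-45)) - 8424) = 1/(1/((25 + (1 + (6 - 1*(-2)))/(2*(6 - 1*(-2))))*(-45)) - 8424) = 1/(1/((25 + (1 + (6 + 2))/(2*(6 + 2)))*(-45)) - 8424) = 1/(1/((25 + (½)*(1 + 8)/8)*(-45)) - 8424) = 1/(1/((25 + (½)*(⅛)*9)*(-45)) - 8424) = 1/(1/((25 + 9/16)*(-45)) - 8424) = 1/(1/((409/16)*(-45)) - 8424) = 1/(1/(-18405/16) - 8424) = 1/(-16/18405 - 8424) = 1/(-155043736/18405) = -18405/155043736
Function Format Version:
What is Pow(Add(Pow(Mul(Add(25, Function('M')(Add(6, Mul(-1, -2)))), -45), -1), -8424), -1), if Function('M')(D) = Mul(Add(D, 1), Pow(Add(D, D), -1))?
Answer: Rational(-18405, 155043736) ≈ -0.00011871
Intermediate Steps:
Function('M')(D) = Mul(Rational(1, 2), Pow(D, -1), Add(1, D)) (Function('M')(D) = Mul(Add(1, D), Pow(Mul(2, D), -1)) = Mul(Add(1, D), Mul(Rational(1, 2), Pow(D, -1))) = Mul(Rational(1, 2), Pow(D, -1), Add(1, D)))
Pow(Add(Pow(Mul(Add(25, Function('M')(Add(6, Mul(-1, -2)))), -45), -1), -8424), -1) = Pow(Add(Pow(Mul(Add(25, Mul(Rational(1, 2), Pow(Add(6, Mul(-1, -2)), -1), Add(1, Add(6, Mul(-1, -2))))), -45), -1), -8424), -1) = Pow(Add(Pow(Mul(Add(25, Mul(Rational(1, 2), Pow(Add(6, 2), -1), Add(1, Add(6, 2)))), -45), -1), -8424), -1) = Pow(Add(Pow(Mul(Add(25, Mul(Rational(1, 2), Pow(8, -1), Add(1, 8))), -45), -1), -8424), -1) = Pow(Add(Pow(Mul(Add(25, Mul(Rational(1, 2), Rational(1, 8), 9)), -45), -1), -8424), -1) = Pow(Add(Pow(Mul(Add(25, Rational(9, 16)), -45), -1), -8424), -1) = Pow(Add(Pow(Mul(Rational(409, 16), -45), -1), -8424), -1) = Pow(Add(Pow(Rational(-18405, 16), -1), -8424), -1) = Pow(Add(Rational(-16, 18405), -8424), -1) = Pow(Rational(-155043736, 18405), -1) = Rational(-18405, 155043736)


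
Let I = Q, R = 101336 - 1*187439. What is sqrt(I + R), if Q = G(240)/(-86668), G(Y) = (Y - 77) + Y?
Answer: I*sqrt(161687283610069)/43334 ≈ 293.43*I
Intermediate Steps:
G(Y) = -77 + 2*Y (G(Y) = (-77 + Y) + Y = -77 + 2*Y)
Q = -403/86668 (Q = (-77 + 2*240)/(-86668) = (-77 + 480)*(-1/86668) = 403*(-1/86668) = -403/86668 ≈ -0.0046499)
R = -86103 (R = 101336 - 187439 = -86103)
I = -403/86668 ≈ -0.0046499
sqrt(I + R) = sqrt(-403/86668 - 86103) = sqrt(-7462375207/86668) = I*sqrt(161687283610069)/43334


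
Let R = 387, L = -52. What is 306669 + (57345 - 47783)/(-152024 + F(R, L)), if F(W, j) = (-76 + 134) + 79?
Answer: 46579024841/151887 ≈ 3.0667e+5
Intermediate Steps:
F(W, j) = 137 (F(W, j) = 58 + 79 = 137)
306669 + (57345 - 47783)/(-152024 + F(R, L)) = 306669 + (57345 - 47783)/(-152024 + 137) = 306669 + 9562/(-151887) = 306669 + 9562*(-1/151887) = 306669 - 9562/151887 = 46579024841/151887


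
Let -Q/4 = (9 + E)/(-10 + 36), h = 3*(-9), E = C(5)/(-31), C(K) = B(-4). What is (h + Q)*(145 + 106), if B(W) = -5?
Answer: -2873699/403 ≈ -7130.8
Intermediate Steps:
C(K) = -5
E = 5/31 (E = -5/(-31) = -5*(-1/31) = 5/31 ≈ 0.16129)
h = -27
Q = -568/403 (Q = -4*(9 + 5/31)/(-10 + 36) = -1136/(31*26) = -4*142/403 = -568/403 ≈ -1.4094)
(h + Q)*(145 + 106) = (-27 - 568/403)*(145 + 106) = -11449/403*251 = -2873699/403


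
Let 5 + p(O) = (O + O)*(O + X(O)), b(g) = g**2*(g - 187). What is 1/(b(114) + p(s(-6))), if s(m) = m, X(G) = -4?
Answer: -1/948593 ≈ -1.0542e-6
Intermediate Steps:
b(g) = g**2*(-187 + g)
p(O) = -5 + 2*O*(-4 + O) (p(O) = -5 + (O + O)*(O - 4) = -5 + (2*O)*(-4 + O) = -5 + 2*O*(-4 + O))
1/(b(114) + p(s(-6))) = 1/(114**2*(-187 + 114) + (-5 - 8*(-6) + 2*(-6)**2)) = 1/(12996*(-73) + (-5 + 48 + 2*36)) = 1/(-948708 + (-5 + 48 + 72)) = 1/(-948708 + 115) = 1/(-948593) = -1/948593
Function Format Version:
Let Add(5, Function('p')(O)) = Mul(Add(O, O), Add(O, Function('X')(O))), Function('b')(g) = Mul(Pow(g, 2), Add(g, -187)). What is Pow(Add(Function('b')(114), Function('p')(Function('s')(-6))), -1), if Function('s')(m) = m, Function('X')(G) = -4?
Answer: Rational(-1, 948593) ≈ -1.0542e-6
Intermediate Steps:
Function('b')(g) = Mul(Pow(g, 2), Add(-187, g))
Function('p')(O) = Add(-5, Mul(2, O, Add(-4, O))) (Function('p')(O) = Add(-5, Mul(Add(O, O), Add(O, -4))) = Add(-5, Mul(Mul(2, O), Add(-4, O))) = Add(-5, Mul(2, O, Add(-4, O))))
Pow(Add(Function('b')(114), Function('p')(Function('s')(-6))), -1) = Pow(Add(Mul(Pow(114, 2), Add(-187, 114)), Add(-5, Mul(-8, -6), Mul(2, Pow(-6, 2)))), -1) = Pow(Add(Mul(12996, -73), Add(-5, 48, Mul(2, 36))), -1) = Pow(Add(-948708, Add(-5, 48, 72)), -1) = Pow(Add(-948708, 115), -1) = Pow(-948593, -1) = Rational(-1, 948593)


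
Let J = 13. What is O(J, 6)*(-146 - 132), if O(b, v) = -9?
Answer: 2502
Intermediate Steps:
O(J, 6)*(-146 - 132) = -9*(-146 - 132) = -9*(-278) = 2502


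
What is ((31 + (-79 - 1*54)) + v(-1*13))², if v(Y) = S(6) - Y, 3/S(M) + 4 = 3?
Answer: 8464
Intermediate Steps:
S(M) = -3 (S(M) = 3/(-4 + 3) = 3/(-1) = 3*(-1) = -3)
v(Y) = -3 - Y
((31 + (-79 - 1*54)) + v(-1*13))² = ((31 + (-79 - 1*54)) + (-3 - (-1)*13))² = ((31 + (-79 - 54)) + (-3 - 1*(-13)))² = ((31 - 133) + (-3 + 13))² = (-102 + 10)² = (-92)² = 8464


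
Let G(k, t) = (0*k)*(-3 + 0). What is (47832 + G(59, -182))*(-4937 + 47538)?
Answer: 2037691032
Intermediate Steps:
G(k, t) = 0 (G(k, t) = 0*(-3) = 0)
(47832 + G(59, -182))*(-4937 + 47538) = (47832 + 0)*(-4937 + 47538) = 47832*42601 = 2037691032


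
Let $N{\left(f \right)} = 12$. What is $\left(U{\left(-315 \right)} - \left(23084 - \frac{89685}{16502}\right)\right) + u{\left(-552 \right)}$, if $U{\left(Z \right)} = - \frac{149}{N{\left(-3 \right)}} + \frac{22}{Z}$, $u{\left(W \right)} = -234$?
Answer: $- \frac{242493302113}{10396260} \approx -23325.0$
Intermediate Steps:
$U{\left(Z \right)} = - \frac{149}{12} + \frac{22}{Z}$
$\left(U{\left(-315 \right)} - \left(23084 - \frac{89685}{16502}\right)\right) + u{\left(-552 \right)} = \left(\left(- \frac{149}{12} + \frac{22}{-315}\right) - \left(23084 - \frac{89685}{16502}\right)\right) - 234 = \left(\left(- \frac{149}{12} + 22 \left(- \frac{1}{315}\right)\right) - \frac{380842483}{16502}\right) - 234 = \left(\left(- \frac{149}{12} - \frac{22}{315}\right) + \left(\left(-10829 + \frac{89685}{16502}\right) - 12255\right)\right) - 234 = \left(- \frac{15733}{1260} - \frac{380842483}{16502}\right) - 234 = - \frac{240060577273}{10396260} - 234 = - \frac{242493302113}{10396260}$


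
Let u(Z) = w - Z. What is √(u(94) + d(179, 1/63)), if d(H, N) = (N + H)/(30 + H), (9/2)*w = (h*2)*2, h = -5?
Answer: 2*I*√469966805/4389 ≈ 9.8787*I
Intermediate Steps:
w = -40/9 (w = 2*(-5*2*2)/9 = 2*(-10*2)/9 = (2/9)*(-20) = -40/9 ≈ -4.4444)
d(H, N) = (H + N)/(30 + H)
u(Z) = -40/9 - Z
√(u(94) + d(179, 1/63)) = √((-40/9 - 1*94) + (179 + 1/63)/(30 + 179)) = √((-40/9 - 94) + (179 + 1/63)/209) = √(-886/9 + (1/209)*(11278/63)) = √(-886/9 + 11278/13167) = √(-1284940/13167) = 2*I*√469966805/4389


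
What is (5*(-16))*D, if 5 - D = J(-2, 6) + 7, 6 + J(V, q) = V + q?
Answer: 0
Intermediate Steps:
J(V, q) = -6 + V + q (J(V, q) = -6 + (V + q) = -6 + V + q)
D = 0 (D = 5 - ((-6 - 2 + 6) + 7) = 5 - (-2 + 7) = 5 - 1*5 = 5 - 5 = 0)
(5*(-16))*D = (5*(-16))*0 = -80*0 = 0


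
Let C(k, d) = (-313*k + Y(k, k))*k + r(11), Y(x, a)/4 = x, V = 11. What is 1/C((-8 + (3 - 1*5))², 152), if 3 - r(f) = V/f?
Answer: -1/3089998 ≈ -3.2362e-7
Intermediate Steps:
Y(x, a) = 4*x
r(f) = 3 - 11/f
C(k, d) = 2 - 309*k² (C(k, d) = (-313*k + 4*k)*k + (3 - 11/11) = (-309*k)*k + (3 - 11*1/11) = -309*k² + (3 - 1) = -309*k² + 2 = 2 - 309*k²)
1/C((-8 + (3 - 1*5))², 152) = 1/(2 - 309*(-8 + (3 - 1*5))⁴) = 1/(2 - 309*(-8 + (3 - 5))⁴) = 1/(2 - 309*(-8 - 2)⁴) = 1/(2 - 309*((-10)²)²) = 1/(2 - 309*100²) = 1/(2 - 309*10000) = 1/(2 - 3090000) = 1/(-3089998) = -1/3089998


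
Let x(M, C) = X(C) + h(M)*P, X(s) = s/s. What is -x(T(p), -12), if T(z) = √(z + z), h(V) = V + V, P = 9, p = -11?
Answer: -1 - 18*I*√22 ≈ -1.0 - 84.427*I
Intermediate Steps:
h(V) = 2*V
X(s) = 1
T(z) = √2*√z (T(z) = √(2*z) = √2*√z)
x(M, C) = 1 + 18*M (x(M, C) = 1 + (2*M)*9 = 1 + 18*M)
-x(T(p), -12) = -(1 + 18*(√2*√(-11))) = -(1 + 18*(√2*(I*√11))) = -(1 + 18*(I*√22)) = -(1 + 18*I*√22) = -1 - 18*I*√22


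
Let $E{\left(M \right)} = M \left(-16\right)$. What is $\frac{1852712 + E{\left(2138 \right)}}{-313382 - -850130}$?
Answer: $\frac{151542}{44729} \approx 3.388$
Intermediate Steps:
$E{\left(M \right)} = - 16 M$
$\frac{1852712 + E{\left(2138 \right)}}{-313382 - -850130} = \frac{1852712 - 34208}{-313382 - -850130} = \frac{1852712 - 34208}{-313382 + 850130} = \frac{1818504}{536748} = 1818504 \cdot \frac{1}{536748} = \frac{151542}{44729}$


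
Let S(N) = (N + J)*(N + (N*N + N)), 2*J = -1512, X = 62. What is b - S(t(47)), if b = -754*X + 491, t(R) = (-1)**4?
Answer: -43992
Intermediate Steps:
J = -756 (J = (1/2)*(-1512) = -756)
t(R) = 1
b = -46257 (b = -754*62 + 491 = -46748 + 491 = -46257)
S(N) = (-756 + N)*(N**2 + 2*N) (S(N) = (N - 756)*(N + (N*N + N)) = (-756 + N)*(N + (N**2 + N)) = (-756 + N)*(N + (N + N**2)) = (-756 + N)*(N**2 + 2*N))
b - S(t(47)) = -46257 - (-1512 + 1**2 - 754*1) = -46257 - (-1512 + 1 - 754) = -46257 - (-2265) = -46257 - 1*(-2265) = -46257 + 2265 = -43992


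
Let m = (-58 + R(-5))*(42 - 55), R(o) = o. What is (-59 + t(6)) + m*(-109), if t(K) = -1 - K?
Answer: -89337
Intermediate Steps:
m = 819 (m = (-58 - 5)*(42 - 55) = -63*(-13) = 819)
(-59 + t(6)) + m*(-109) = (-59 + (-1 - 1*6)) + 819*(-109) = (-59 + (-1 - 6)) - 89271 = (-59 - 7) - 89271 = -66 - 89271 = -89337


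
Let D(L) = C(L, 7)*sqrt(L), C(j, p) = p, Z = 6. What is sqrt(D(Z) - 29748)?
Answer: sqrt(-29748 + 7*sqrt(6)) ≈ 172.43*I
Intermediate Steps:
D(L) = 7*sqrt(L)
sqrt(D(Z) - 29748) = sqrt(7*sqrt(6) - 29748) = sqrt(-29748 + 7*sqrt(6))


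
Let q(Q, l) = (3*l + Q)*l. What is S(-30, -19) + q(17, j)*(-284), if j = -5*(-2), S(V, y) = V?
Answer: -133510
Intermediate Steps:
j = 10
q(Q, l) = l*(Q + 3*l) (q(Q, l) = (Q + 3*l)*l = l*(Q + 3*l))
S(-30, -19) + q(17, j)*(-284) = -30 + (10*(17 + 3*10))*(-284) = -30 + (10*(17 + 30))*(-284) = -30 + (10*47)*(-284) = -30 + 470*(-284) = -30 - 133480 = -133510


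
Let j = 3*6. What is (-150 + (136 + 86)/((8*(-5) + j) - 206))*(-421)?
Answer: 2415277/38 ≈ 63560.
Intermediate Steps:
j = 18
(-150 + (136 + 86)/((8*(-5) + j) - 206))*(-421) = (-150 + (136 + 86)/((8*(-5) + 18) - 206))*(-421) = (-150 + 222/((-40 + 18) - 206))*(-421) = (-150 + 222/(-22 - 206))*(-421) = (-150 + 222/(-228))*(-421) = (-150 + 222*(-1/228))*(-421) = (-150 - 37/38)*(-421) = -5737/38*(-421) = 2415277/38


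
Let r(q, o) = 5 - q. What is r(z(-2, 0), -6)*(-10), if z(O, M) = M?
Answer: -50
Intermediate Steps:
r(z(-2, 0), -6)*(-10) = (5 - 1*0)*(-10) = (5 + 0)*(-10) = 5*(-10) = -50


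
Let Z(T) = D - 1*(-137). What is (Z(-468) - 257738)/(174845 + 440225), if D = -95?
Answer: -128848/307535 ≈ -0.41897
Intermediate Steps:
Z(T) = 42 (Z(T) = -95 - 1*(-137) = -95 + 137 = 42)
(Z(-468) - 257738)/(174845 + 440225) = (42 - 257738)/(174845 + 440225) = -257696/615070 = -257696*1/615070 = -128848/307535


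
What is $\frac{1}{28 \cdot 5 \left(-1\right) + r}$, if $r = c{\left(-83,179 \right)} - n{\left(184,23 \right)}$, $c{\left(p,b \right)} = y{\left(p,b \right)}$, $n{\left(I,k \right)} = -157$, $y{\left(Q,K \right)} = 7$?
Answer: $\frac{1}{24} \approx 0.041667$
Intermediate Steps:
$c{\left(p,b \right)} = 7$
$r = 164$ ($r = 7 - -157 = 7 + 157 = 164$)
$\frac{1}{28 \cdot 5 \left(-1\right) + r} = \frac{1}{28 \cdot 5 \left(-1\right) + 164} = \frac{1}{140 \left(-1\right) + 164} = \frac{1}{-140 + 164} = \frac{1}{24}$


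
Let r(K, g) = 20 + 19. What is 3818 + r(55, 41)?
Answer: 3857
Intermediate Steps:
r(K, g) = 39
3818 + r(55, 41) = 3818 + 39 = 3857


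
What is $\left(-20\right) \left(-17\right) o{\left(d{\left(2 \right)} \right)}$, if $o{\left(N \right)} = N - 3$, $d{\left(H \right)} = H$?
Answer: $-340$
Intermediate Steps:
$o{\left(N \right)} = -3 + N$
$\left(-20\right) \left(-17\right) o{\left(d{\left(2 \right)} \right)} = \left(-20\right) \left(-17\right) \left(-3 + 2\right) = 340 \left(-1\right) = -340$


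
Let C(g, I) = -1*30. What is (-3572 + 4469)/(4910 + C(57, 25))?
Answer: 897/4880 ≈ 0.18381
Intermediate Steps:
C(g, I) = -30
(-3572 + 4469)/(4910 + C(57, 25)) = (-3572 + 4469)/(4910 - 30) = 897/4880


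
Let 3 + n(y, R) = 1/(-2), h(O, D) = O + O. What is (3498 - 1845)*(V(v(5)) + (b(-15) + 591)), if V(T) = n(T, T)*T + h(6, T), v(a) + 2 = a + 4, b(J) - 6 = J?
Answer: 1882767/2 ≈ 9.4138e+5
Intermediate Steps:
b(J) = 6 + J
h(O, D) = 2*O
n(y, R) = -7/2 (n(y, R) = -3 + 1/(-2) = -3 - ½ = -7/2)
v(a) = 2 + a (v(a) = -2 + (a + 4) = -2 + (4 + a) = 2 + a)
V(T) = 12 - 7*T/2 (V(T) = -7*T/2 + 2*6 = -7*T/2 + 12 = 12 - 7*T/2)
(3498 - 1845)*(V(v(5)) + (b(-15) + 591)) = (3498 - 1845)*((12 - 7*(2 + 5)/2) + ((6 - 15) + 591)) = 1653*((12 - 7/2*7) + (-9 + 591)) = 1653*((12 - 49/2) + 582) = 1653*(-25/2 + 582) = 1653*(1139/2) = 1882767/2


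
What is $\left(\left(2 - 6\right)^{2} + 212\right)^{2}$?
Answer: $51984$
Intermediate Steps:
$\left(\left(2 - 6\right)^{2} + 212\right)^{2} = \left(\left(-4\right)^{2} + 212\right)^{2} = \left(16 + 212\right)^{2} = 228^{2} = 51984$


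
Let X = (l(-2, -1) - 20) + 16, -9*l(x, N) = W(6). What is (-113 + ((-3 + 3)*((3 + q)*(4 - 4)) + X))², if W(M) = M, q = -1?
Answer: 124609/9 ≈ 13845.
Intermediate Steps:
l(x, N) = -⅔ (l(x, N) = -⅑*6 = -⅔)
X = -14/3 (X = (-⅔ - 20) + 16 = -62/3 + 16 = -14/3 ≈ -4.6667)
(-113 + ((-3 + 3)*((3 + q)*(4 - 4)) + X))² = (-113 + ((-3 + 3)*((3 - 1)*(4 - 4)) - 14/3))² = (-113 + (0*(2*0) - 14/3))² = (-113 + (0*0 - 14/3))² = (-113 + (0 - 14/3))² = (-113 - 14/3)² = (-353/3)² = 124609/9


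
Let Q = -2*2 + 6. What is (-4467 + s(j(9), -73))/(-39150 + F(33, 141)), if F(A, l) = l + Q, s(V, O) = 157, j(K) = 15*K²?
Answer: 4310/39007 ≈ 0.11049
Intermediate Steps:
Q = 2 (Q = -4 + 6 = 2)
F(A, l) = 2 + l (F(A, l) = l + 2 = 2 + l)
(-4467 + s(j(9), -73))/(-39150 + F(33, 141)) = (-4467 + 157)/(-39150 + (2 + 141)) = -4310/(-39150 + 143) = -4310/(-39007) = -4310*(-1/39007) = 4310/39007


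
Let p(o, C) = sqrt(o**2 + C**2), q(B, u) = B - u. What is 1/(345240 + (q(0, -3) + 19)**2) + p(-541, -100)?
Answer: 1/345724 + sqrt(302681) ≈ 550.16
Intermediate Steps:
p(o, C) = sqrt(C**2 + o**2)
1/(345240 + (q(0, -3) + 19)**2) + p(-541, -100) = 1/(345240 + ((0 - 1*(-3)) + 19)**2) + sqrt((-100)**2 + (-541)**2) = 1/(345240 + ((0 + 3) + 19)**2) + sqrt(10000 + 292681) = 1/(345240 + (3 + 19)**2) + sqrt(302681) = 1/(345240 + 22**2) + sqrt(302681) = 1/(345240 + 484) + sqrt(302681) = 1/345724 + sqrt(302681)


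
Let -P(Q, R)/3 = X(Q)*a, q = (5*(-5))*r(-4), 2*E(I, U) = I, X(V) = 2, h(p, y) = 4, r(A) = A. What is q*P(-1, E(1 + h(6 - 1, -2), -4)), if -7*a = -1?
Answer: -600/7 ≈ -85.714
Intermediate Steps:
a = 1/7 (a = -1/7*(-1) = 1/7 ≈ 0.14286)
E(I, U) = I/2
q = 100 (q = (5*(-5))*(-4) = -25*(-4) = 100)
P(Q, R) = -6/7
q*P(-1, E(1 + h(6 - 1, -2), -4)) = 100*(-6/7) = -600/7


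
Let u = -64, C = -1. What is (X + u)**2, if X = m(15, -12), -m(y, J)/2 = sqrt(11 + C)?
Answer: 4136 + 256*sqrt(10) ≈ 4945.5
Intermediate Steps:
m(y, J) = -2*sqrt(10) (m(y, J) = -2*sqrt(11 - 1) = -2*sqrt(10))
X = -2*sqrt(10) ≈ -6.3246
(X + u)**2 = (-2*sqrt(10) - 64)**2 = (-64 - 2*sqrt(10))**2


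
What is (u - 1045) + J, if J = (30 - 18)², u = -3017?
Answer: -3918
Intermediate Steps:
J = 144 (J = 12² = 144)
(u - 1045) + J = (-3017 - 1045) + 144 = -4062 + 144 = -3918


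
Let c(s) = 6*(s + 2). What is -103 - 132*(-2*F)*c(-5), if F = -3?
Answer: 14153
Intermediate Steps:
c(s) = 12 + 6*s (c(s) = 6*(2 + s) = 12 + 6*s)
-103 - 132*(-2*F)*c(-5) = -103 - 132*(-2*(-3))*(12 + 6*(-5)) = -103 - 792*(12 - 30) = -103 - 792*(-18) = -103 - 132*(-108) = -103 + 14256 = 14153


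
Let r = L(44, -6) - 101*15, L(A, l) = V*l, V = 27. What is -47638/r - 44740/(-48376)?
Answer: 594891217/20281638 ≈ 29.332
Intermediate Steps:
L(A, l) = 27*l
r = -1677 (r = 27*(-6) - 101*15 = -162 - 1*1515 = -162 - 1515 = -1677)
-47638/r - 44740/(-48376) = -47638/(-1677) - 44740/(-48376) = -47638*(-1/1677) - 44740*(-1/48376) = 47638/1677 + 11185/12094 = 594891217/20281638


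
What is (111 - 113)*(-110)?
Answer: 220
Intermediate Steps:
(111 - 113)*(-110) = -2*(-110) = 220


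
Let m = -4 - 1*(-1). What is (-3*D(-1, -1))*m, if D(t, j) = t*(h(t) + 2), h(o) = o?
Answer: -9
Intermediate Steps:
m = -3 (m = -4 + 1 = -3)
D(t, j) = t*(2 + t) (D(t, j) = t*(t + 2) = t*(2 + t))
(-3*D(-1, -1))*m = -(-3)*(2 - 1)*(-3) = -(-3)*(-3) = -3*(-1)*(-3) = 3*(-3) = -9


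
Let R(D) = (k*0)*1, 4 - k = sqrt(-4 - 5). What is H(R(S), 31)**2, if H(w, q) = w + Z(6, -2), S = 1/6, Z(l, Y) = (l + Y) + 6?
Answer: 100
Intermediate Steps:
Z(l, Y) = 6 + Y + l (Z(l, Y) = (Y + l) + 6 = 6 + Y + l)
S = 1/6 ≈ 0.16667
k = 4 - 3*I (k = 4 - sqrt(-4 - 5) = 4 - sqrt(-9) = 4 - 3*I ≈ 4.0 - 3.0*I)
R(D) = 0 (R(D) = ((4 - 3*I)*0)*1 = 0*1 = 0)
H(w, q) = 10 + w (H(w, q) = w + (6 - 2 + 6) = w + 10 = 10 + w)
H(R(S), 31)**2 = (10 + 0)**2 = 10**2 = 100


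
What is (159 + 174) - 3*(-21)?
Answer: 396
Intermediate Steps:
(159 + 174) - 3*(-21) = 333 + 63 = 396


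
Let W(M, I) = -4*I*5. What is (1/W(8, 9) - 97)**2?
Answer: 304886521/32400 ≈ 9410.1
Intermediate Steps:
W(M, I) = -20*I
(1/W(8, 9) - 97)**2 = (1/(-20*9) - 97)**2 = (1/(-180) - 97)**2 = (-1/180 - 97)**2 = (-17461/180)**2 = 304886521/32400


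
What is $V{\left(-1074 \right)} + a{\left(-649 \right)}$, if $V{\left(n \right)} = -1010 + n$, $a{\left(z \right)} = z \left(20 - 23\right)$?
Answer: $-137$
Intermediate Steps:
$a{\left(z \right)} = - 3 z$ ($a{\left(z \right)} = z \left(-3\right) = - 3 z$)
$V{\left(-1074 \right)} + a{\left(-649 \right)} = \left(-1010 - 1074\right) - -1947 = -2084 + 1947 = -137$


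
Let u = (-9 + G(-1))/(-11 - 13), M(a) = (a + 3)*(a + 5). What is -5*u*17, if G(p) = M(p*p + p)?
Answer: 85/4 ≈ 21.250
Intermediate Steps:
M(a) = (3 + a)*(5 + a)
G(p) = 15 + (p + p²)² + 8*p + 8*p² (G(p) = 15 + (p*p + p)² + 8*(p*p + p) = 15 + (p² + p)² + 8*(p² + p) = 15 + (p + p²)² + 8*(p + p²) = 15 + (p + p²)² + (8*p + 8*p²) = 15 + (p + p²)² + 8*p + 8*p²)
u = -¼ (u = (-9 + (15 + (-1)²*(1 - 1)² + 8*(-1)*(1 - 1)))/(-11 - 13) = (-9 + (15 + 1*0² + 8*(-1)*0))/(-24) = (-9 + (15 + 1*0 + 0))*(-1/24) = (-9 + (15 + 0 + 0))*(-1/24) = (-9 + 15)*(-1/24) = 6*(-1/24) = -¼ ≈ -0.25000)
-5*u*17 = -5*(-¼)*17 = (5/4)*17 = 85/4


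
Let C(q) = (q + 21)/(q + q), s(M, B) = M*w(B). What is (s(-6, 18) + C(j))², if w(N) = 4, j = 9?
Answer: 4489/9 ≈ 498.78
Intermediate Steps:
s(M, B) = 4*M (s(M, B) = M*4 = 4*M)
C(q) = (21 + q)/(2*q) (C(q) = (21 + q)/((2*q)) = (21 + q)*(1/(2*q)) = (21 + q)/(2*q))
(s(-6, 18) + C(j))² = (4*(-6) + (½)*(21 + 9)/9)² = (-24 + (½)*(⅑)*30)² = (-24 + 5/3)² = (-67/3)² = 4489/9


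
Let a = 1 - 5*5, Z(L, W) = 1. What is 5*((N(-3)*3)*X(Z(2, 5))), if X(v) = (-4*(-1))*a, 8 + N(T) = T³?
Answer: 50400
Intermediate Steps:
a = -24 (a = 1 - 25 = -24)
N(T) = -8 + T³
X(v) = -96 (X(v) = -4*(-1)*(-24) = 4*(-24) = -96)
5*((N(-3)*3)*X(Z(2, 5))) = 5*(((-8 + (-3)³)*3)*(-96)) = 5*(((-8 - 27)*3)*(-96)) = 5*(-35*3*(-96)) = 5*(-105*(-96)) = 5*10080 = 50400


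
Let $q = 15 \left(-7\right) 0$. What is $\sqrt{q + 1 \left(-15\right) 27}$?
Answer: $9 i \sqrt{5} \approx 20.125 i$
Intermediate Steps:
$q = 0$ ($q = \left(-105\right) 0 = 0$)
$\sqrt{q + 1 \left(-15\right) 27} = \sqrt{0 + 1 \left(-15\right) 27} = \sqrt{0 - 405} = \sqrt{-405} = 9 i \sqrt{5}$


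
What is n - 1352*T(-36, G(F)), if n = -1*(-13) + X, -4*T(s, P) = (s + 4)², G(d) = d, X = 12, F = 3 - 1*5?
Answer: 346137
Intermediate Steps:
F = -2 (F = 3 - 5 = -2)
T(s, P) = -(4 + s)²/4 (T(s, P) = -(s + 4)²/4 = -(4 + s)²/4)
n = 25 (n = -1*(-13) + 12 = 13 + 12 = 25)
n - 1352*T(-36, G(F)) = 25 - (-338)*(4 - 36)² = 25 - (-338)*(-32)² = 25 - (-338)*1024 = 25 - 1352*(-256) = 25 + 346112 = 346137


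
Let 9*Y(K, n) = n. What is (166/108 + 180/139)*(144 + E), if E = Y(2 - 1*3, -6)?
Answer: 4570255/11259 ≈ 405.92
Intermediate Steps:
Y(K, n) = n/9
E = -2/3 (E = (1/9)*(-6) = -2/3 ≈ -0.66667)
(166/108 + 180/139)*(144 + E) = (166/108 + 180/139)*(144 - 2/3) = (166*(1/108) + 180*(1/139))*(430/3) = (83/54 + 180/139)*(430/3) = (21257/7506)*(430/3) = 4570255/11259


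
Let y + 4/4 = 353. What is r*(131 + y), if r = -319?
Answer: -154077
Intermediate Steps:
y = 352 (y = -1 + 353 = 352)
r*(131 + y) = -319*(131 + 352) = -319*483 = -154077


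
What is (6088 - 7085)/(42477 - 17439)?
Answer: -997/25038 ≈ -0.039819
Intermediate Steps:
(6088 - 7085)/(42477 - 17439) = -997/25038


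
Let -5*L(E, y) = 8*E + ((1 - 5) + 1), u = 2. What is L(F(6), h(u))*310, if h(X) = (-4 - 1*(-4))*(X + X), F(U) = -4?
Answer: 2170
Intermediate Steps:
h(X) = 0 (h(X) = (-4 + 4)*(2*X) = 0*(2*X) = 0)
L(E, y) = ⅗ - 8*E/5 (L(E, y) = -(8*E + ((1 - 5) + 1))/5 = -(8*E + (-4 + 1))/5 = -(8*E - 3)/5 = -(-3 + 8*E)/5 = ⅗ - 8*E/5)
L(F(6), h(u))*310 = (⅗ - 8/5*(-4))*310 = (⅗ + 32/5)*310 = 7*310 = 2170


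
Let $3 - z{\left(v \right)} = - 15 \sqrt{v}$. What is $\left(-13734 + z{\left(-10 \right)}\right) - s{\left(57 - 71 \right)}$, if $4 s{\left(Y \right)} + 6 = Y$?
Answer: $-13726 + 15 i \sqrt{10} \approx -13726.0 + 47.434 i$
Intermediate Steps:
$s{\left(Y \right)} = - \frac{3}{2} + \frac{Y}{4}$
$z{\left(v \right)} = 3 + 15 \sqrt{v}$ ($z{\left(v \right)} = 3 - - 15 \sqrt{v} = 3 + 15 \sqrt{v}$)
$\left(-13734 + z{\left(-10 \right)}\right) - s{\left(57 - 71 \right)} = \left(-13734 + \left(3 + 15 \sqrt{-10}\right)\right) - \left(- \frac{3}{2} + \frac{57 - 71}{4}\right) = \left(-13734 + \left(3 + 15 i \sqrt{10}\right)\right) - \left(- \frac{3}{2} + \frac{57 - 71}{4}\right) = \left(-13734 + \left(3 + 15 i \sqrt{10}\right)\right) - \left(- \frac{3}{2} + \frac{1}{4} \left(-14\right)\right) = \left(-13731 + 15 i \sqrt{10}\right) - \left(- \frac{3}{2} - \frac{7}{2}\right) = \left(-13731 + 15 i \sqrt{10}\right) - -5 = \left(-13731 + 15 i \sqrt{10}\right) + 5 = -13726 + 15 i \sqrt{10}$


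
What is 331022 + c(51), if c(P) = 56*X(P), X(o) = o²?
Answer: 476678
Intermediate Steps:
c(P) = 56*P²
331022 + c(51) = 331022 + 56*51² = 331022 + 56*2601 = 331022 + 145656 = 476678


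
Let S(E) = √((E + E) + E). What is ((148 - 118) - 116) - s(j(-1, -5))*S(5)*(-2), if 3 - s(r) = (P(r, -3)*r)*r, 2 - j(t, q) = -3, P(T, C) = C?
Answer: -86 + 156*√15 ≈ 518.19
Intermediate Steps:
S(E) = √3*√E (S(E) = √(2*E + E) = √(3*E) = √3*√E)
j(t, q) = 5 (j(t, q) = 2 - 1*(-3) = 2 + 3 = 5)
s(r) = 3 + 3*r² (s(r) = 3 - (-3*r)*r = 3 - (-3)*r² = 3 + 3*r²)
((148 - 118) - 116) - s(j(-1, -5))*S(5)*(-2) = ((148 - 118) - 116) - (3 + 3*5²)*(√3*√5)*(-2) = (30 - 116) - (3 + 3*25)*√15*(-2) = -86 - (3 + 75)*√15*(-2) = -86 - 78*√15*(-2) = -86 - (-156)*√15 = -86 + 156*√15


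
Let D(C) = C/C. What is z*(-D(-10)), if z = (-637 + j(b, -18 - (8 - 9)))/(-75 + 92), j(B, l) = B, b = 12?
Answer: 625/17 ≈ 36.765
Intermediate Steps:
D(C) = 1
z = -625/17 (z = (-637 + 12)/(-75 + 92) = -625/17 ≈ -36.765)
z*(-D(-10)) = -(-625)/17 = -625/17*(-1) = 625/17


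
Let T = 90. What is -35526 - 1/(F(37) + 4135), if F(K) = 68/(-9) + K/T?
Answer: -13198157772/371507 ≈ -35526.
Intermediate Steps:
F(K) = -68/9 + K/90 (F(K) = 68/(-9) + K/90 = 68*(-1/9) + K*(1/90) = -68/9 + K/90)
-35526 - 1/(F(37) + 4135) = -35526 - 1/((-68/9 + (1/90)*37) + 4135) = -35526 - 1/((-68/9 + 37/90) + 4135) = -35526 - 1/(-643/90 + 4135) = -35526 - 1/371507/90 = -35526 - 1*90/371507 = -35526 - 90/371507 = -13198157772/371507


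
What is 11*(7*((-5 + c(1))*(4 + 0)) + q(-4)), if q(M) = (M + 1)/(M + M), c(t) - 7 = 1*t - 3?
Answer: 33/8 ≈ 4.1250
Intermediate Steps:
c(t) = 4 + t (c(t) = 7 + (1*t - 3) = 7 + (t - 3) = 7 + (-3 + t) = 4 + t)
q(M) = (1 + M)/(2*M) (q(M) = (1 + M)/((2*M)) = (1 + M)*(1/(2*M)) = (1 + M)/(2*M))
11*(7*((-5 + c(1))*(4 + 0)) + q(-4)) = 11*(7*((-5 + (4 + 1))*(4 + 0)) + (1/2)*(1 - 4)/(-4)) = 11*(7*((-5 + 5)*4) + (1/2)*(-1/4)*(-3)) = 11*(7*(0*4) + 3/8) = 11*(7*0 + 3/8) = 11*(0 + 3/8) = 11*(3/8) = 33/8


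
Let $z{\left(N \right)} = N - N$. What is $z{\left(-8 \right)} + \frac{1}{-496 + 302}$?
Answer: $- \frac{1}{194} \approx -0.0051546$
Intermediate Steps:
$z{\left(N \right)} = 0$
$z{\left(-8 \right)} + \frac{1}{-496 + 302} = 0 + \frac{1}{-496 + 302} = 0 + \frac{1}{-194} = 0 - \frac{1}{194} = - \frac{1}{194}$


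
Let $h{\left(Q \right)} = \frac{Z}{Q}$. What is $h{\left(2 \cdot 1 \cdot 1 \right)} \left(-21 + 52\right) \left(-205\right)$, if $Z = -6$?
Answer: $19065$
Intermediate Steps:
$h{\left(Q \right)} = - \frac{6}{Q}$
$h{\left(2 \cdot 1 \cdot 1 \right)} \left(-21 + 52\right) \left(-205\right) = - \frac{6}{2 \cdot 1 \cdot 1} \left(-21 + 52\right) \left(-205\right) = - \frac{6}{2 \cdot 1} \cdot 31 \left(-205\right) = - \frac{6}{2} \cdot 31 \left(-205\right) = \left(-6\right) \frac{1}{2} \cdot 31 \left(-205\right) = \left(-3\right) 31 \left(-205\right) = \left(-93\right) \left(-205\right) = 19065$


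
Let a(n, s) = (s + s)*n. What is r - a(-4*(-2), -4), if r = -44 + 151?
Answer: 171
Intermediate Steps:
r = 107
a(n, s) = 2*n*s (a(n, s) = (2*s)*n = 2*n*s)
r - a(-4*(-2), -4) = 107 - 2*(-4*(-2))*(-4) = 107 - 2*8*(-4) = 107 - 1*(-64) = 107 + 64 = 171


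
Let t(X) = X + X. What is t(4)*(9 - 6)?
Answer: 24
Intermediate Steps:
t(X) = 2*X
t(4)*(9 - 6) = (2*4)*(9 - 6) = 8*3 = 24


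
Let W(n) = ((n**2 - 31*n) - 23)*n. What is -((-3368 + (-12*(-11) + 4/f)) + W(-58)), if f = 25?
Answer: 7532446/25 ≈ 3.0130e+5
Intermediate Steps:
W(n) = n*(-23 + n**2 - 31*n) (W(n) = (-23 + n**2 - 31*n)*n = n*(-23 + n**2 - 31*n))
-((-3368 + (-12*(-11) + 4/f)) + W(-58)) = -((-3368 + (-12*(-11) + 4/25)) - 58*(-23 + (-58)**2 - 31*(-58))) = -((-3368 + (132 + 4*(1/25))) - 58*(-23 + 3364 + 1798)) = -((-3368 + (132 + 4/25)) - 58*5139) = -((-3368 + 3304/25) - 298062) = -(-80896/25 - 298062) = -1*(-7532446/25) = 7532446/25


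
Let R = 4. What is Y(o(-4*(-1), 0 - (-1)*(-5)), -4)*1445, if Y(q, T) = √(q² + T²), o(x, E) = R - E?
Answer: 1445*√97 ≈ 14232.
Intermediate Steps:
o(x, E) = 4 - E
Y(q, T) = √(T² + q²)
Y(o(-4*(-1), 0 - (-1)*(-5)), -4)*1445 = √((-4)² + (4 - (0 - (-1)*(-5)))²)*1445 = √(16 + (4 - (0 - 1*5))²)*1445 = √(16 + (4 - (0 - 5))²)*1445 = √(16 + (4 - 1*(-5))²)*1445 = √(16 + (4 + 5)²)*1445 = √(16 + 9²)*1445 = √(16 + 81)*1445 = √97*1445 = 1445*√97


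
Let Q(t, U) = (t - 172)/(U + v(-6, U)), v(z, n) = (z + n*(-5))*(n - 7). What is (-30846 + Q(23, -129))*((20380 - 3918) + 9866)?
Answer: -23560223092744/29011 ≈ -8.1211e+8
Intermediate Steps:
v(z, n) = (-7 + n)*(z - 5*n) (v(z, n) = (z - 5*n)*(-7 + n) = (-7 + n)*(z - 5*n))
Q(t, U) = (-172 + t)/(42 - 5*U² + 30*U) (Q(t, U) = (t - 172)/(U + (-7*(-6) - 5*U² + 35*U + U*(-6))) = (-172 + t)/(U + (42 - 5*U² + 35*U - 6*U)) = (-172 + t)/(U + (42 - 5*U² + 29*U)) = (-172 + t)/(42 - 5*U² + 30*U))
(-30846 + Q(23, -129))*((20380 - 3918) + 9866) = (-30846 + (-172 + 23)/(42 - 5*(-129)² + 30*(-129)))*((20380 - 3918) + 9866) = (-30846 - 149/(42 - 5*16641 - 3870))*(16462 + 9866) = (-30846 - 149/(42 - 83205 - 3870))*26328 = (-30846 - 149/(-87033))*26328 = (-30846 - 1/87033*(-149))*26328 = (-30846 + 149/87033)*26328 = -2684619769/87033*26328 = -23560223092744/29011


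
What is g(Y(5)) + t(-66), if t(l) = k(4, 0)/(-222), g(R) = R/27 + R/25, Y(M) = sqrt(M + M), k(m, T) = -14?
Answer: 7/111 + 52*sqrt(10)/675 ≈ 0.30668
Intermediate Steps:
Y(M) = sqrt(2)*sqrt(M) (Y(M) = sqrt(2*M) = sqrt(2)*sqrt(M))
g(R) = 52*R/675 (g(R) = R*(1/27) + R*(1/25) = R/27 + R/25 = 52*R/675)
t(l) = 7/111 (t(l) = -14/(-222) = -14*(-1/222) = 7/111)
g(Y(5)) + t(-66) = 52*(sqrt(2)*sqrt(5))/675 + 7/111 = 52*sqrt(10)/675 + 7/111 = 7/111 + 52*sqrt(10)/675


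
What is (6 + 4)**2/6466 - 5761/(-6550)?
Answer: 18952813/21176150 ≈ 0.89501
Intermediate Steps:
(6 + 4)**2/6466 - 5761/(-6550) = 10**2*(1/6466) - 5761*(-1/6550) = 100*(1/6466) + 5761/6550 = 50/3233 + 5761/6550 = 18952813/21176150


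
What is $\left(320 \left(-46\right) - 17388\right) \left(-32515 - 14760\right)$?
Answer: $1517905700$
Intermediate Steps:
$\left(320 \left(-46\right) - 17388\right) \left(-32515 - 14760\right) = \left(-14720 - 17388\right) \left(-47275\right) = \left(-32108\right) \left(-47275\right) = 1517905700$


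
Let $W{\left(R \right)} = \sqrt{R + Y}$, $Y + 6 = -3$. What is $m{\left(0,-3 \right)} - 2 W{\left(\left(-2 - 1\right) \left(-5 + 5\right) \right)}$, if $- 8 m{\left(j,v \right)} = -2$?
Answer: $\frac{1}{4} - 6 i \approx 0.25 - 6.0 i$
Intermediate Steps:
$Y = -9$ ($Y = -6 - 3 = -9$)
$m{\left(j,v \right)} = \frac{1}{4}$ ($m{\left(j,v \right)} = \left(- \frac{1}{8}\right) \left(-2\right) = \frac{1}{4}$)
$W{\left(R \right)} = \sqrt{-9 + R}$ ($W{\left(R \right)} = \sqrt{R - 9} = \sqrt{-9 + R}$)
$m{\left(0,-3 \right)} - 2 W{\left(\left(-2 - 1\right) \left(-5 + 5\right) \right)} = \frac{1}{4} - 2 \sqrt{-9 + \left(-2 - 1\right) \left(-5 + 5\right)} = \frac{1}{4} - 2 \sqrt{-9 - 0} = \frac{1}{4} - 2 \sqrt{-9 + 0} = \frac{1}{4} - 2 \sqrt{-9} = \frac{1}{4} - 2 \cdot 3 i = \frac{1}{4} - 6 i$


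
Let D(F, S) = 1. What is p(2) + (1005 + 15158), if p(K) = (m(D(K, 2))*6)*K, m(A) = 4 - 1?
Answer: 16199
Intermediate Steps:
m(A) = 3
p(K) = 18*K (p(K) = (3*6)*K = 18*K)
p(2) + (1005 + 15158) = 18*2 + (1005 + 15158) = 36 + 16163 = 16199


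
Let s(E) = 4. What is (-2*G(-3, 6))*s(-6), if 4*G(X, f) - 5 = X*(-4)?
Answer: -34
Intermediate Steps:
G(X, f) = 5/4 - X (G(X, f) = 5/4 + (X*(-4))/4 = 5/4 + (-4*X)/4 = 5/4 - X)
(-2*G(-3, 6))*s(-6) = -2*(5/4 - 1*(-3))*4 = -2*(5/4 + 3)*4 = -2*17/4*4 = -17/2*4 = -34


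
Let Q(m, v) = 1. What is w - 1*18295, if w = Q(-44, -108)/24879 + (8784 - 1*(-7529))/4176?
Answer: -633449251459/34631568 ≈ -18291.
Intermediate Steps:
w = 135285101/34631568 (w = 1/24879 + (8784 - 1*(-7529))/4176 = 1*(1/24879) + (8784 + 7529)*(1/4176) = 1/24879 + 16313*(1/4176) = 1/24879 + 16313/4176 = 135285101/34631568 ≈ 3.9064)
w - 1*18295 = 135285101/34631568 - 1*18295 = 135285101/34631568 - 18295 = -633449251459/34631568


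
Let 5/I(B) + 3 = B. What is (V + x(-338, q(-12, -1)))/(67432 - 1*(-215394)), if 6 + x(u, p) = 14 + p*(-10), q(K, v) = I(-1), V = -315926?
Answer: -631811/565652 ≈ -1.1170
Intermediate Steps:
I(B) = 5/(-3 + B)
q(K, v) = -5/4 (q(K, v) = 5/(-3 - 1) = 5/(-4) = 5*(-¼) = -5/4)
x(u, p) = 8 - 10*p (x(u, p) = -6 + (14 + p*(-10)) = -6 + (14 - 10*p) = 8 - 10*p)
(V + x(-338, q(-12, -1)))/(67432 - 1*(-215394)) = (-315926 + (8 - 10*(-5/4)))/(67432 - 1*(-215394)) = (-315926 + (8 + 25/2))/(67432 + 215394) = (-315926 + 41/2)/282826 = -631811/2*1/282826 = -631811/565652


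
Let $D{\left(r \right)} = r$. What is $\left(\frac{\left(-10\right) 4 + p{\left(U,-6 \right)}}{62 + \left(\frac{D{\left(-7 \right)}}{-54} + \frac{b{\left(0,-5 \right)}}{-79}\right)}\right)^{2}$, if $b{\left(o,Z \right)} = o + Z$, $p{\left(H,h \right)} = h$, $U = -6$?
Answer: $\frac{38508567696}{70392049225} \approx 0.54706$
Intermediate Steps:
$b{\left(o,Z \right)} = Z + o$
$\left(\frac{\left(-10\right) 4 + p{\left(U,-6 \right)}}{62 + \left(\frac{D{\left(-7 \right)}}{-54} + \frac{b{\left(0,-5 \right)}}{-79}\right)}\right)^{2} = \left(\frac{\left(-10\right) 4 - 6}{62 + \left(- \frac{7}{-54} + \frac{-5 + 0}{-79}\right)}\right)^{2} = \left(\frac{-40 - 6}{62 - - \frac{823}{4266}}\right)^{2} = \left(- \frac{46}{62 + \left(\frac{7}{54} + \frac{5}{79}\right)}\right)^{2} = \left(- \frac{46}{62 + \frac{823}{4266}}\right)^{2} = \left(- \frac{46}{\frac{265315}{4266}}\right)^{2} = \left(\left(-46\right) \frac{4266}{265315}\right)^{2} = \left(- \frac{196236}{265315}\right)^{2} = \frac{38508567696}{70392049225}$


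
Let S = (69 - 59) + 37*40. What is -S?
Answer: -1490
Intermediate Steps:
S = 1490 (S = 10 + 1480 = 1490)
-S = -1*1490 = -1490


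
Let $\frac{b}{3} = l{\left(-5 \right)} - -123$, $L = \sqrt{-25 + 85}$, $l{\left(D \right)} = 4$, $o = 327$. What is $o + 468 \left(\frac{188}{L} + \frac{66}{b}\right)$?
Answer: $\frac{51825}{127} + \frac{14664 \sqrt{15}}{5} \approx 11767.0$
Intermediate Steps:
$L = 2 \sqrt{15}$ ($L = \sqrt{60} = 2 \sqrt{15} \approx 7.746$)
$b = 381$ ($b = 3 \left(4 - -123\right) = 3 \left(4 + 123\right) = 3 \cdot 127 = 381$)
$o + 468 \left(\frac{188}{L} + \frac{66}{b}\right) = 327 + 468 \left(\frac{188}{2 \sqrt{15}} + \frac{66}{381}\right) = 327 + 468 \left(188 \frac{\sqrt{15}}{30} + 66 \cdot \frac{1}{381}\right) = 327 + 468 \left(\frac{94 \sqrt{15}}{15} + \frac{22}{127}\right) = 327 + 468 \left(\frac{22}{127} + \frac{94 \sqrt{15}}{15}\right) = 327 + \left(\frac{10296}{127} + \frac{14664 \sqrt{15}}{5}\right) = \frac{51825}{127} + \frac{14664 \sqrt{15}}{5}$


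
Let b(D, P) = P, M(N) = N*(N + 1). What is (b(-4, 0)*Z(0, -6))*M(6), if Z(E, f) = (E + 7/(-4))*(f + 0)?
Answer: 0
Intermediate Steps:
M(N) = N*(1 + N)
Z(E, f) = f*(-7/4 + E) (Z(E, f) = (E + 7*(-¼))*f = (E - 7/4)*f = (-7/4 + E)*f = f*(-7/4 + E))
(b(-4, 0)*Z(0, -6))*M(6) = (0*((¼)*(-6)*(-7 + 4*0)))*(6*(1 + 6)) = (0*((¼)*(-6)*(-7 + 0)))*(6*7) = (0*((¼)*(-6)*(-7)))*42 = (0*(21/2))*42 = 0*42 = 0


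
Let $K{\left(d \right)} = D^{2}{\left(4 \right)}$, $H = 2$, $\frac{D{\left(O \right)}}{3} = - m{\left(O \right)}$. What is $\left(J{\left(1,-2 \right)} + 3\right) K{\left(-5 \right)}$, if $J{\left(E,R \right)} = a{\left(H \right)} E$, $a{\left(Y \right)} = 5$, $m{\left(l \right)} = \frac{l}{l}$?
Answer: $72$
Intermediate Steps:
$m{\left(l \right)} = 1$
$D{\left(O \right)} = -3$ ($D{\left(O \right)} = 3 \left(\left(-1\right) 1\right) = 3 \left(-1\right) = -3$)
$J{\left(E,R \right)} = 5 E$
$K{\left(d \right)} = 9$ ($K{\left(d \right)} = \left(-3\right)^{2} = 9$)
$\left(J{\left(1,-2 \right)} + 3\right) K{\left(-5 \right)} = \left(5 \cdot 1 + 3\right) 9 = \left(5 + 3\right) 9 = 8 \cdot 9 = 72$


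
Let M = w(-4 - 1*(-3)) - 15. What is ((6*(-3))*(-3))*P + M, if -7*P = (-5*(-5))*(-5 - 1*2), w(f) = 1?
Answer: 1336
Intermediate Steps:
P = 25 (P = -(-5*(-5))*(-5 - 1*2)/7 = -25*(-5 - 2)/7 = -25*(-7)/7 = -⅐*(-175) = 25)
M = -14 (M = 1 - 15 = -14)
((6*(-3))*(-3))*P + M = ((6*(-3))*(-3))*25 - 14 = -18*(-3)*25 - 14 = 54*25 - 14 = 1350 - 14 = 1336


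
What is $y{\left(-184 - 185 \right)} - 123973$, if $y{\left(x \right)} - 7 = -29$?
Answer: $-123995$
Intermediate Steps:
$y{\left(x \right)} = -22$ ($y{\left(x \right)} = 7 - 29 = -22$)
$y{\left(-184 - 185 \right)} - 123973 = -22 - 123973 = -123995$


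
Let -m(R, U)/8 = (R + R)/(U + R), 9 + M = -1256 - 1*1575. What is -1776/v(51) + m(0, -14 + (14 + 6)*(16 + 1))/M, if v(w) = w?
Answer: -592/17 ≈ -34.824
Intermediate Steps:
M = -2840 (M = -9 + (-1256 - 1*1575) = -9 + (-1256 - 1575) = -9 - 2831 = -2840)
m(R, U) = -16*R/(R + U) (m(R, U) = -8*(R + R)/(U + R) = -8*2*R/(R + U) = -16*R/(R + U))
-1776/v(51) + m(0, -14 + (14 + 6)*(16 + 1))/M = -1776/51 - 16*0/(0 + (-14 + (14 + 6)*(16 + 1)))/(-2840) = -1776*1/51 - 16*0/(0 + (-14 + 20*17))*(-1/2840) = -592/17 - 16*0/(0 + (-14 + 340))*(-1/2840) = -592/17 - 16*0/(0 + 326)*(-1/2840) = -592/17 - 16*0/326*(-1/2840) = -592/17 - 16*0*1/326*(-1/2840) = -592/17 + 0*(-1/2840) = -592/17 + 0 = -592/17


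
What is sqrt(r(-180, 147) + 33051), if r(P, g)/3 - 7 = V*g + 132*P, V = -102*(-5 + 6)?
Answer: I*sqrt(83190) ≈ 288.43*I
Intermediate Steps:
V = -102 ≈ -102.00
r(P, g) = 21 - 306*g + 396*P (r(P, g) = 21 + 3*(-102*g + 132*P) = 21 + (-306*g + 396*P) = 21 - 306*g + 396*P)
sqrt(r(-180, 147) + 33051) = sqrt((21 - 306*147 + 396*(-180)) + 33051) = sqrt((21 - 44982 - 71280) + 33051) = sqrt(-116241 + 33051) = sqrt(-83190) = I*sqrt(83190)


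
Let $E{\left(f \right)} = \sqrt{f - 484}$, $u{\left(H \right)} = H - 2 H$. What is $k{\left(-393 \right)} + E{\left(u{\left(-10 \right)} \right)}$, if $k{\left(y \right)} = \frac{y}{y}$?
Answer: $1 + i \sqrt{474} \approx 1.0 + 21.772 i$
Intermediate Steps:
$u{\left(H \right)} = - H$
$E{\left(f \right)} = \sqrt{-484 + f}$
$k{\left(y \right)} = 1$
$k{\left(-393 \right)} + E{\left(u{\left(-10 \right)} \right)} = 1 + \sqrt{-484 - -10} = 1 + \sqrt{-484 + 10} = 1 + \sqrt{-474} = 1 + i \sqrt{474}$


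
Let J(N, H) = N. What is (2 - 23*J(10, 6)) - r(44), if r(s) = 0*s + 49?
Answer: -277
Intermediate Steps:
r(s) = 49 (r(s) = 0 + 49 = 49)
(2 - 23*J(10, 6)) - r(44) = (2 - 23*10) - 1*49 = (2 - 230) - 49 = -228 - 49 = -277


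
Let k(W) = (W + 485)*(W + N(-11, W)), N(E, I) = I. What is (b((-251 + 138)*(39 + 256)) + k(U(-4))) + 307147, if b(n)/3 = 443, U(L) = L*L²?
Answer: 254588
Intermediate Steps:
U(L) = L³
k(W) = 2*W*(485 + W) (k(W) = (W + 485)*(W + W) = (485 + W)*(2*W) = 2*W*(485 + W))
b(n) = 1329 (b(n) = 3*443 = 1329)
(b((-251 + 138)*(39 + 256)) + k(U(-4))) + 307147 = (1329 + 2*(-4)³*(485 + (-4)³)) + 307147 = (1329 + 2*(-64)*(485 - 64)) + 307147 = (1329 + 2*(-64)*421) + 307147 = (1329 - 53888) + 307147 = -52559 + 307147 = 254588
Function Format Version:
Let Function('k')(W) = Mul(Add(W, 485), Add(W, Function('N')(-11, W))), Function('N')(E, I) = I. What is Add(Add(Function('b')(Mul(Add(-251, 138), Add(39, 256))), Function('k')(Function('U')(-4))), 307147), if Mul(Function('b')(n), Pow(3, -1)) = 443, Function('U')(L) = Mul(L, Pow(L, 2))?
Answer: 254588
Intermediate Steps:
Function('U')(L) = Pow(L, 3)
Function('k')(W) = Mul(2, W, Add(485, W)) (Function('k')(W) = Mul(Add(W, 485), Add(W, W)) = Mul(Add(485, W), Mul(2, W)) = Mul(2, W, Add(485, W)))
Function('b')(n) = 1329 (Function('b')(n) = Mul(3, 443) = 1329)
Add(Add(Function('b')(Mul(Add(-251, 138), Add(39, 256))), Function('k')(Function('U')(-4))), 307147) = Add(Add(1329, Mul(2, Pow(-4, 3), Add(485, Pow(-4, 3)))), 307147) = Add(Add(1329, Mul(2, -64, Add(485, -64))), 307147) = Add(Add(1329, Mul(2, -64, 421)), 307147) = Add(Add(1329, -53888), 307147) = Add(-52559, 307147) = 254588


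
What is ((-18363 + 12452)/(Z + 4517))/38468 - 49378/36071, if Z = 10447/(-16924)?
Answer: -5185368415780471/3787856444655661 ≈ -1.3689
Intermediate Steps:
Z = -10447/16924 (Z = 10447*(-1/16924) = -10447/16924 ≈ -0.61729)
((-18363 + 12452)/(Z + 4517))/38468 - 49378/36071 = ((-18363 + 12452)/(-10447/16924 + 4517))/38468 - 49378/36071 = -5911/76435261/16924*(1/38468) - 49378*1/36071 = -5911*16924/76435261*(1/38468) - 7054/5153 = -100037764/76435261*1/38468 - 7054/5153 = -25009441/735077905037 - 7054/5153 = -5185368415780471/3787856444655661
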